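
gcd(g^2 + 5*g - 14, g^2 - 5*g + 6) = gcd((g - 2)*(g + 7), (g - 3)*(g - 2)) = g - 2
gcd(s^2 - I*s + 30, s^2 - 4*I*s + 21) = 1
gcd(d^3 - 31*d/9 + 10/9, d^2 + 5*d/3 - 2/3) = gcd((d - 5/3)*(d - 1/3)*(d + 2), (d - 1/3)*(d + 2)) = d^2 + 5*d/3 - 2/3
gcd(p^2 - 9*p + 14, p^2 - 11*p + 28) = p - 7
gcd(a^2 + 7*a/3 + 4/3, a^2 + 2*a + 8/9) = a + 4/3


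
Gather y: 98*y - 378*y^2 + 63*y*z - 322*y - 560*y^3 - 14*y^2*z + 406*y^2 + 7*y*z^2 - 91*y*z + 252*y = -560*y^3 + y^2*(28 - 14*z) + y*(7*z^2 - 28*z + 28)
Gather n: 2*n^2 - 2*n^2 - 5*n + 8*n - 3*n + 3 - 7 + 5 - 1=0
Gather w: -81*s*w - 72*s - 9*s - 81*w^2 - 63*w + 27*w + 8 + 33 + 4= -81*s - 81*w^2 + w*(-81*s - 36) + 45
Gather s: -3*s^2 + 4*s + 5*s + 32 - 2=-3*s^2 + 9*s + 30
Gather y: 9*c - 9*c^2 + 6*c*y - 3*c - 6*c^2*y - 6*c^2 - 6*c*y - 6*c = -6*c^2*y - 15*c^2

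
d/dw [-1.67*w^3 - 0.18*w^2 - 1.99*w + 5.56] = -5.01*w^2 - 0.36*w - 1.99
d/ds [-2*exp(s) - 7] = -2*exp(s)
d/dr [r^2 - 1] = 2*r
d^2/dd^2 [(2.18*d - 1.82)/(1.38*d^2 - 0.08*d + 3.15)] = ((5.372 - 18.0504*d)*(1.38*d^2 - 0.08*d + 3.15) + (2.18*d - 1.82)*(2.76*d - 0.08)*(5.52*d - 0.16))/(1.38*d^2 - 0.08*d + 3.15)^3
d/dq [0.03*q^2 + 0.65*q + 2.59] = 0.06*q + 0.65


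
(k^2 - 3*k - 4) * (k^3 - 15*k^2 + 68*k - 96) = k^5 - 18*k^4 + 109*k^3 - 240*k^2 + 16*k + 384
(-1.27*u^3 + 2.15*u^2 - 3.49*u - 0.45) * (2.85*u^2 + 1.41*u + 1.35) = -3.6195*u^5 + 4.3368*u^4 - 8.6295*u^3 - 3.3009*u^2 - 5.346*u - 0.6075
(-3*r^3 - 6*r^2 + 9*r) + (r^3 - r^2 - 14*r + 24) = -2*r^3 - 7*r^2 - 5*r + 24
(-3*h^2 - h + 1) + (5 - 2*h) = -3*h^2 - 3*h + 6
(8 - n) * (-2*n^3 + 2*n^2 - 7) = 2*n^4 - 18*n^3 + 16*n^2 + 7*n - 56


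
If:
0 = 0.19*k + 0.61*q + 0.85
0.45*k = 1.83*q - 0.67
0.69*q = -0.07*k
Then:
No Solution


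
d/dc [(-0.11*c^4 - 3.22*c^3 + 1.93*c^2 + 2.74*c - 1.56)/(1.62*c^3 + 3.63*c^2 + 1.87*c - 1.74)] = (-0.1782*c^6 - 0.7986*c^5 - 15.4323*c^4 - 20.1548*c^3 + 18.0529*c^2 + 4.6092*c - 1.8504)/(2.6244*c^6 + 11.7612*c^5 + 19.2357*c^4 + 7.9386*c^3 - 9.1355*c^2 - 6.5076*c + 3.0276)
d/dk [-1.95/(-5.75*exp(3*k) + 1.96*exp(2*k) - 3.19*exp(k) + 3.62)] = (-33.6375*exp(2*k) + 7.644*exp(k) - 6.2205)*exp(k)/(5.75*exp(3*k) - 1.96*exp(2*k) + 3.19*exp(k) - 3.62)^2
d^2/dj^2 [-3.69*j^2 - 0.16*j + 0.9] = -7.38000000000000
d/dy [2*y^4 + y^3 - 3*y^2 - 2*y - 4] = 8*y^3 + 3*y^2 - 6*y - 2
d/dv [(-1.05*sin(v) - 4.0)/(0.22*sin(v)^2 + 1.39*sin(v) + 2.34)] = (0.231*sin(v)^2 + 1.76*sin(v) + 3.103)*cos(v)/(0.0484*sin(v)^4 + 0.6116*sin(v)^3 + 2.9617*sin(v)^2 + 6.5052*sin(v) + 5.4756)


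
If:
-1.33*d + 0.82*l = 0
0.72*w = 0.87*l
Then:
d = 0.510241120041483*w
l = 0.827586206896552*w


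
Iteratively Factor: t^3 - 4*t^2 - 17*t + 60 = (t - 5)*(t^2 + t - 12) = (t - 5)*(t + 4)*(t - 3)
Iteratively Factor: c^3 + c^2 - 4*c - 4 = (c + 2)*(c^2 - c - 2) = (c + 1)*(c + 2)*(c - 2)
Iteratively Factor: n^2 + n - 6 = (n + 3)*(n - 2)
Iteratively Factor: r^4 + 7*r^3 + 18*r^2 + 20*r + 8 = (r + 2)*(r^3 + 5*r^2 + 8*r + 4) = (r + 2)^2*(r^2 + 3*r + 2) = (r + 2)^3*(r + 1)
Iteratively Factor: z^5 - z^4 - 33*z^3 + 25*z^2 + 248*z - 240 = (z + 4)*(z^4 - 5*z^3 - 13*z^2 + 77*z - 60) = (z + 4)^2*(z^3 - 9*z^2 + 23*z - 15) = (z - 1)*(z + 4)^2*(z^2 - 8*z + 15) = (z - 5)*(z - 1)*(z + 4)^2*(z - 3)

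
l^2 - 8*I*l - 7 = (l - 7*I)*(l - I)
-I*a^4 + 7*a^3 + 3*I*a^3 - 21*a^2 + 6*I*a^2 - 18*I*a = a*(a - 3)*(a + 6*I)*(-I*a + 1)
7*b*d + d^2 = d*(7*b + d)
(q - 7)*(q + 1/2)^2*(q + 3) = q^4 - 3*q^3 - 99*q^2/4 - 22*q - 21/4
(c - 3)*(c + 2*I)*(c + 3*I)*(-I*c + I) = -I*c^4 + 5*c^3 + 4*I*c^3 - 20*c^2 + 3*I*c^2 + 15*c - 24*I*c + 18*I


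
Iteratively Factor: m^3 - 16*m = (m - 4)*(m^2 + 4*m) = m*(m - 4)*(m + 4)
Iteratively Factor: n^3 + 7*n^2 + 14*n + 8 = (n + 4)*(n^2 + 3*n + 2) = (n + 2)*(n + 4)*(n + 1)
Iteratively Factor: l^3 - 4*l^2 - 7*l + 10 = (l + 2)*(l^2 - 6*l + 5) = (l - 1)*(l + 2)*(l - 5)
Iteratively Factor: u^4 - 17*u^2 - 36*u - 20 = (u + 2)*(u^3 - 2*u^2 - 13*u - 10) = (u + 2)^2*(u^2 - 4*u - 5) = (u - 5)*(u + 2)^2*(u + 1)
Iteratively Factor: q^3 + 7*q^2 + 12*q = (q)*(q^2 + 7*q + 12) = q*(q + 3)*(q + 4)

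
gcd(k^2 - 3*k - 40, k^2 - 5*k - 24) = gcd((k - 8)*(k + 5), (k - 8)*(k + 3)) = k - 8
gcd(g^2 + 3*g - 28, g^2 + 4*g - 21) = g + 7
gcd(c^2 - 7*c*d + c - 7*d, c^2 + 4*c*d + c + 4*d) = c + 1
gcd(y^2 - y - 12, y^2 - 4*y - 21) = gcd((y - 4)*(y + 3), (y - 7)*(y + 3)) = y + 3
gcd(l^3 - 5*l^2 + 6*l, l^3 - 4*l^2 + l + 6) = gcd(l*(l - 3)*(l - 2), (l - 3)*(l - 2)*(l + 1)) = l^2 - 5*l + 6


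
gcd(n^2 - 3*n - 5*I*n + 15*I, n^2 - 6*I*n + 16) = 1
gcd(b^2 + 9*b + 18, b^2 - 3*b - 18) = b + 3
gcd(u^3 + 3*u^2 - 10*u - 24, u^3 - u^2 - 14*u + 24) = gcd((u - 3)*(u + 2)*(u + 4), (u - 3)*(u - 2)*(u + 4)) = u^2 + u - 12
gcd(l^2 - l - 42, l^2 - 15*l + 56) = l - 7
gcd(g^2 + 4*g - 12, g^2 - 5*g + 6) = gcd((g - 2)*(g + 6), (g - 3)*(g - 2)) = g - 2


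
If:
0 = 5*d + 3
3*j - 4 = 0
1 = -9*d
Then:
No Solution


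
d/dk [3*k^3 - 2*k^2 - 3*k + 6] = 9*k^2 - 4*k - 3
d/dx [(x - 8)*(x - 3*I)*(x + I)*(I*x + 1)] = 4*I*x^3 + x^2*(9 - 24*I) + 2*x*(-24 + I) + 3 - 8*I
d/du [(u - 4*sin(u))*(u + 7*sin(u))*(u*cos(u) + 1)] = -(u - 4*sin(u))*(u + 7*sin(u))*(u*sin(u) - cos(u)) + (u - 4*sin(u))*(u*cos(u) + 1)*(7*cos(u) + 1) - (u + 7*sin(u))*(u*cos(u) + 1)*(4*cos(u) - 1)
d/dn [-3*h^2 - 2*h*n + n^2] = -2*h + 2*n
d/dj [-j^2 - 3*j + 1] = -2*j - 3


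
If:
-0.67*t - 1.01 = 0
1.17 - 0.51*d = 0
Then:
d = 2.29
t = -1.51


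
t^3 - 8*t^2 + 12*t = t*(t - 6)*(t - 2)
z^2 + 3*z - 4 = (z - 1)*(z + 4)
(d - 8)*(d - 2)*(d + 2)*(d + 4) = d^4 - 4*d^3 - 36*d^2 + 16*d + 128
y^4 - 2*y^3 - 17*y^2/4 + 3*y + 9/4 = (y - 3)*(y - 1)*(y + 1/2)*(y + 3/2)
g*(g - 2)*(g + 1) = g^3 - g^2 - 2*g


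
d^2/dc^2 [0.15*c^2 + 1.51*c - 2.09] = 0.300000000000000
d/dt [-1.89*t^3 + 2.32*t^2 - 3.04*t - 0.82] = -5.67*t^2 + 4.64*t - 3.04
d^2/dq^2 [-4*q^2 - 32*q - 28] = -8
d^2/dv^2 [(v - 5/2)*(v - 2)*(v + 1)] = 6*v - 7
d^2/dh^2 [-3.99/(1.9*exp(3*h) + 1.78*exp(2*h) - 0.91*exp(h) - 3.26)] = (-3.99*(5.7*exp(2*h) + 3.56*exp(h) - 0.91)*(11.4*exp(2*h) + 7.12*exp(h) - 1.82)*exp(h) + (68.229*exp(2*h) + 28.4088*exp(h) - 3.6309)*(1.9*exp(3*h) + 1.78*exp(2*h) - 0.91*exp(h) - 3.26))*exp(h)/(1.9*exp(3*h) + 1.78*exp(2*h) - 0.91*exp(h) - 3.26)^3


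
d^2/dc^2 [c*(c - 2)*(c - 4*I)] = 6*c - 4 - 8*I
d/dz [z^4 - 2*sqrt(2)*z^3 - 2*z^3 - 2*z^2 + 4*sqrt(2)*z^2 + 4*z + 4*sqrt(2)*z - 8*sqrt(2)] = 4*z^3 - 6*sqrt(2)*z^2 - 6*z^2 - 4*z + 8*sqrt(2)*z + 4 + 4*sqrt(2)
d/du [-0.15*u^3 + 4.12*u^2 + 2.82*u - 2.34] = -0.45*u^2 + 8.24*u + 2.82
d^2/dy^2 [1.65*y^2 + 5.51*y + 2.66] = 3.30000000000000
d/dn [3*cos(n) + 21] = -3*sin(n)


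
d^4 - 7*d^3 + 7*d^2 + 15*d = d*(d - 5)*(d - 3)*(d + 1)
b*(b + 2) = b^2 + 2*b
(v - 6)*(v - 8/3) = v^2 - 26*v/3 + 16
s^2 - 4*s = s*(s - 4)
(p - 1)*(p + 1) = p^2 - 1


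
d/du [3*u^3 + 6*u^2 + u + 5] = 9*u^2 + 12*u + 1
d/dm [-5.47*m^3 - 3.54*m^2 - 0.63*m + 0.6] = -16.41*m^2 - 7.08*m - 0.63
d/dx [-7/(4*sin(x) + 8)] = 7*cos(x)/(4*(sin(x) + 2)^2)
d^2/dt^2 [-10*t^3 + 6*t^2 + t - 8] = 12 - 60*t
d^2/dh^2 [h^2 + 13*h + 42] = 2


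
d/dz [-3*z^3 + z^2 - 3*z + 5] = -9*z^2 + 2*z - 3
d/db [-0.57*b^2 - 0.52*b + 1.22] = -1.14*b - 0.52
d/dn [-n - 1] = -1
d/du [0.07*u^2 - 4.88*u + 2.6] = 0.14*u - 4.88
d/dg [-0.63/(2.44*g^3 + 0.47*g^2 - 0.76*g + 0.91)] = (4.6116*g^2 + 0.5922*g - 0.4788)/(2.44*g^3 + 0.47*g^2 - 0.76*g + 0.91)^2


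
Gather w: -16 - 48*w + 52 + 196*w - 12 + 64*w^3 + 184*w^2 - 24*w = 64*w^3 + 184*w^2 + 124*w + 24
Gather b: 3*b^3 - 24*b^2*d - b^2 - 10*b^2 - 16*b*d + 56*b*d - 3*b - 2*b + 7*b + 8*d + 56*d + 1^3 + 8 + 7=3*b^3 + b^2*(-24*d - 11) + b*(40*d + 2) + 64*d + 16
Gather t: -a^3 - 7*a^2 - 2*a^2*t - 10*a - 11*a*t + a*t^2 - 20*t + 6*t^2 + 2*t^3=-a^3 - 7*a^2 - 10*a + 2*t^3 + t^2*(a + 6) + t*(-2*a^2 - 11*a - 20)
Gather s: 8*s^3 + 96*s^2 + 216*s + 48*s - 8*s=8*s^3 + 96*s^2 + 256*s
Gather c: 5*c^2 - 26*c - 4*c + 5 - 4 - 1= 5*c^2 - 30*c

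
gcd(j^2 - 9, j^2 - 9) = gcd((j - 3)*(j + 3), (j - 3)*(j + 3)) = j^2 - 9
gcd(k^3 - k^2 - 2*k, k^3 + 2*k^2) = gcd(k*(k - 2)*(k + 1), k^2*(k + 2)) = k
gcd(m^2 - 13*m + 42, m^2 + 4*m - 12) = 1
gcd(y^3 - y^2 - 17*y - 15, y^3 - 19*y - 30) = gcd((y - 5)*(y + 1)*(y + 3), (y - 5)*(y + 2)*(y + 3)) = y^2 - 2*y - 15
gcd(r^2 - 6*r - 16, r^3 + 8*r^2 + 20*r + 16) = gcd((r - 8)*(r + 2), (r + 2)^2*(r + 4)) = r + 2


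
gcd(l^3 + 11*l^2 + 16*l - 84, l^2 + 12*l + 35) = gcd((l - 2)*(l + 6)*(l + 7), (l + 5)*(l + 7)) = l + 7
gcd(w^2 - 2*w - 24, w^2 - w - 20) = w + 4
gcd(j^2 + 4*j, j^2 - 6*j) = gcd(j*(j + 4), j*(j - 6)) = j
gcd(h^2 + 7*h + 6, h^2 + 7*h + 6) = h^2 + 7*h + 6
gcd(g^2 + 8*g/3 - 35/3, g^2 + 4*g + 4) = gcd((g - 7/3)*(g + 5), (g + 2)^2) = 1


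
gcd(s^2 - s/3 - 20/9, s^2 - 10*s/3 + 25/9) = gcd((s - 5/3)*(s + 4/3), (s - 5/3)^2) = s - 5/3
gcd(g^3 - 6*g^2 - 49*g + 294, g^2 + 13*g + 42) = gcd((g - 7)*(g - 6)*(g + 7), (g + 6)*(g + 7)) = g + 7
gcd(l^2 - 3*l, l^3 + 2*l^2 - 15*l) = l^2 - 3*l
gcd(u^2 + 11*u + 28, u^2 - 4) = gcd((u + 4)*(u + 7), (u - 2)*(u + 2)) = 1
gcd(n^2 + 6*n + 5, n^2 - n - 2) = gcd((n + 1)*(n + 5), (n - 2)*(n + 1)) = n + 1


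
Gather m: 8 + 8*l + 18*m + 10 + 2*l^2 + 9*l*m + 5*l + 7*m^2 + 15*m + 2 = 2*l^2 + 13*l + 7*m^2 + m*(9*l + 33) + 20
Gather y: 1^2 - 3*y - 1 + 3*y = 0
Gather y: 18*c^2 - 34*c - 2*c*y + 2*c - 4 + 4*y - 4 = 18*c^2 - 32*c + y*(4 - 2*c) - 8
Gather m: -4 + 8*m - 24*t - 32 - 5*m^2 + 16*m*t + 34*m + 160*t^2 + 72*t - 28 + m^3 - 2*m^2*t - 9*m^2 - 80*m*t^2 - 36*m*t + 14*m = m^3 + m^2*(-2*t - 14) + m*(-80*t^2 - 20*t + 56) + 160*t^2 + 48*t - 64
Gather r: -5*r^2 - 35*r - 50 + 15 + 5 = -5*r^2 - 35*r - 30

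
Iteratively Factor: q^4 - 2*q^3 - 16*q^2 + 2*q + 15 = (q - 5)*(q^3 + 3*q^2 - q - 3) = (q - 5)*(q - 1)*(q^2 + 4*q + 3) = (q - 5)*(q - 1)*(q + 3)*(q + 1)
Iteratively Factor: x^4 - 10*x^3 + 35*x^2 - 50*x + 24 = (x - 4)*(x^3 - 6*x^2 + 11*x - 6) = (x - 4)*(x - 3)*(x^2 - 3*x + 2) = (x - 4)*(x - 3)*(x - 2)*(x - 1)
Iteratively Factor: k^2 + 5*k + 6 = (k + 3)*(k + 2)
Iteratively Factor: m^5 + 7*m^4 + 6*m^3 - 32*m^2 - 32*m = (m + 1)*(m^4 + 6*m^3 - 32*m) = (m + 1)*(m + 4)*(m^3 + 2*m^2 - 8*m) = (m - 2)*(m + 1)*(m + 4)*(m^2 + 4*m) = m*(m - 2)*(m + 1)*(m + 4)*(m + 4)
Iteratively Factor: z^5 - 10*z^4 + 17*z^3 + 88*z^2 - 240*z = (z)*(z^4 - 10*z^3 + 17*z^2 + 88*z - 240) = z*(z - 5)*(z^3 - 5*z^2 - 8*z + 48) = z*(z - 5)*(z - 4)*(z^2 - z - 12) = z*(z - 5)*(z - 4)^2*(z + 3)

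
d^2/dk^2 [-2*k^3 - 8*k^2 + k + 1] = -12*k - 16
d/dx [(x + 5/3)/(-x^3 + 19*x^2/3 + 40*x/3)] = 2*(x - 4)/(x^2*(x^2 - 16*x + 64))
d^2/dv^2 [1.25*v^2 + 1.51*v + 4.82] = 2.50000000000000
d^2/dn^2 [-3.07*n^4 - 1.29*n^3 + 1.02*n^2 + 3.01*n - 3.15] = -36.84*n^2 - 7.74*n + 2.04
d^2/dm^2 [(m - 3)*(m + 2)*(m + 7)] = 6*m + 12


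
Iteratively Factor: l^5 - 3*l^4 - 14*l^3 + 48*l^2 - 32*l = (l - 1)*(l^4 - 2*l^3 - 16*l^2 + 32*l) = (l - 1)*(l + 4)*(l^3 - 6*l^2 + 8*l) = (l - 4)*(l - 1)*(l + 4)*(l^2 - 2*l) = (l - 4)*(l - 2)*(l - 1)*(l + 4)*(l)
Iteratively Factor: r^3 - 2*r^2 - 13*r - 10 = (r - 5)*(r^2 + 3*r + 2) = (r - 5)*(r + 2)*(r + 1)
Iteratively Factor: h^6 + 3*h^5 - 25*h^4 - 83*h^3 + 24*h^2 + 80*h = (h)*(h^5 + 3*h^4 - 25*h^3 - 83*h^2 + 24*h + 80) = h*(h - 5)*(h^4 + 8*h^3 + 15*h^2 - 8*h - 16) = h*(h - 5)*(h + 4)*(h^3 + 4*h^2 - h - 4) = h*(h - 5)*(h + 4)^2*(h^2 - 1) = h*(h - 5)*(h + 1)*(h + 4)^2*(h - 1)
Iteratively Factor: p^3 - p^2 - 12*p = (p)*(p^2 - p - 12) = p*(p - 4)*(p + 3)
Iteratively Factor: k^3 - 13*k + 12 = (k + 4)*(k^2 - 4*k + 3) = (k - 1)*(k + 4)*(k - 3)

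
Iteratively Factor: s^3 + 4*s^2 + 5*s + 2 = (s + 2)*(s^2 + 2*s + 1) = (s + 1)*(s + 2)*(s + 1)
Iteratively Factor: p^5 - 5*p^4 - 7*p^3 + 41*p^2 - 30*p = (p - 1)*(p^4 - 4*p^3 - 11*p^2 + 30*p) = (p - 1)*(p + 3)*(p^3 - 7*p^2 + 10*p) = (p - 2)*(p - 1)*(p + 3)*(p^2 - 5*p) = (p - 5)*(p - 2)*(p - 1)*(p + 3)*(p)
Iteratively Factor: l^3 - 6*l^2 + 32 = (l - 4)*(l^2 - 2*l - 8) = (l - 4)*(l + 2)*(l - 4)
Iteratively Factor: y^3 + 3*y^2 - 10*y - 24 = (y - 3)*(y^2 + 6*y + 8) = (y - 3)*(y + 2)*(y + 4)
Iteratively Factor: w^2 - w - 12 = (w - 4)*(w + 3)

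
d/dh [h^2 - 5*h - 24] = 2*h - 5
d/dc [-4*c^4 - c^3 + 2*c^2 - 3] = c*(-16*c^2 - 3*c + 4)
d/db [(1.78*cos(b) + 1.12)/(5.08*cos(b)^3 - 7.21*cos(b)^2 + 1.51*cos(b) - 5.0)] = (18.0848*cos(b)^3 + 4.235*cos(b)^2 - 16.1504*cos(b) + 10.5912)*sin(b)/(25.8064*cos(b)^6 - 73.2536*cos(b)^5 + 67.3257*cos(b)^4 - 72.5742*cos(b)^3 + 74.3801*cos(b)^2 - 15.1*cos(b) + 25.0)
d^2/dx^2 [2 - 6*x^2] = -12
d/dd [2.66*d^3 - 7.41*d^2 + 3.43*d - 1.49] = 7.98*d^2 - 14.82*d + 3.43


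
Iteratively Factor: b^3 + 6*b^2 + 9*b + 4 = (b + 1)*(b^2 + 5*b + 4) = (b + 1)^2*(b + 4)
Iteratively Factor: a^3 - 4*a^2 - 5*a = (a + 1)*(a^2 - 5*a) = (a - 5)*(a + 1)*(a)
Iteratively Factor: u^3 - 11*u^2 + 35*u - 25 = (u - 5)*(u^2 - 6*u + 5) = (u - 5)^2*(u - 1)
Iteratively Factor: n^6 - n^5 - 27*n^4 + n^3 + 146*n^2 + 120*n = (n - 3)*(n^5 + 2*n^4 - 21*n^3 - 62*n^2 - 40*n) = (n - 3)*(n + 4)*(n^4 - 2*n^3 - 13*n^2 - 10*n) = (n - 5)*(n - 3)*(n + 4)*(n^3 + 3*n^2 + 2*n) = (n - 5)*(n - 3)*(n + 1)*(n + 4)*(n^2 + 2*n) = n*(n - 5)*(n - 3)*(n + 1)*(n + 4)*(n + 2)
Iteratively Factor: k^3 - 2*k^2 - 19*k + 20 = (k + 4)*(k^2 - 6*k + 5) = (k - 5)*(k + 4)*(k - 1)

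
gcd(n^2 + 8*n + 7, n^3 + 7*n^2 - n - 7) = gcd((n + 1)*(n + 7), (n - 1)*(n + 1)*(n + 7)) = n^2 + 8*n + 7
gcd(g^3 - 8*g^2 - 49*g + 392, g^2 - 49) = g^2 - 49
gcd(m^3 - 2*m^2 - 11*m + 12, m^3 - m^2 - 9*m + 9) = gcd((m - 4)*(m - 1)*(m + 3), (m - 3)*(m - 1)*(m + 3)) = m^2 + 2*m - 3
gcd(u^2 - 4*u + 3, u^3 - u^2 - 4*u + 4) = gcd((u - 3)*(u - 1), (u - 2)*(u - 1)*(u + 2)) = u - 1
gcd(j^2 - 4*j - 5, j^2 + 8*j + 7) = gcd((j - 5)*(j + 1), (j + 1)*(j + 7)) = j + 1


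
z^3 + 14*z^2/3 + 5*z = z*(z + 5/3)*(z + 3)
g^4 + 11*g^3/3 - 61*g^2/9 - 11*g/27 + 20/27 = (g - 4/3)*(g - 1/3)*(g + 1/3)*(g + 5)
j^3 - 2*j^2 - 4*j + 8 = (j - 2)^2*(j + 2)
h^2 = h^2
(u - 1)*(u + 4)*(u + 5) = u^3 + 8*u^2 + 11*u - 20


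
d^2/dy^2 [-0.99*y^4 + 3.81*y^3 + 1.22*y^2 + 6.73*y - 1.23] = -11.88*y^2 + 22.86*y + 2.44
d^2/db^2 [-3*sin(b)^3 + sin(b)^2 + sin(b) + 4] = 27*sin(b)^3 - 4*sin(b)^2 - 19*sin(b) + 2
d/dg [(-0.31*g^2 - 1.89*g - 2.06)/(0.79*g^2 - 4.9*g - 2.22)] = (3.0121*g^2 + 4.6312*g - 5.8982)/(0.6241*g^4 - 7.742*g^3 + 20.5024*g^2 + 21.756*g + 4.9284)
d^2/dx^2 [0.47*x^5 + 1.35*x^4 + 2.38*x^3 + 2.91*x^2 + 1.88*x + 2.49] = 9.4*x^3 + 16.2*x^2 + 14.28*x + 5.82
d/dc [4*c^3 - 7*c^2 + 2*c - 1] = 12*c^2 - 14*c + 2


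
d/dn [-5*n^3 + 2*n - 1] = 2 - 15*n^2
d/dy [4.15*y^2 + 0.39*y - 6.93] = 8.3*y + 0.39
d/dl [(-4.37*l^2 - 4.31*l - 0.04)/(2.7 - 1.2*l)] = (5.244*l^2 - 23.598*l - 11.685)/(1.44*l^2 - 6.48*l + 7.29)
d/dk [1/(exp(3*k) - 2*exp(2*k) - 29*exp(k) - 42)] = (-3*exp(2*k) + 4*exp(k) + 29)*exp(k)/(-exp(3*k) + 2*exp(2*k) + 29*exp(k) + 42)^2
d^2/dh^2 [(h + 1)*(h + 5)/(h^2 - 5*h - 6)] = 22/(h^3 - 18*h^2 + 108*h - 216)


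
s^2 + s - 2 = (s - 1)*(s + 2)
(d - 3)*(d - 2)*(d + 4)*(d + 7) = d^4 + 6*d^3 - 21*d^2 - 74*d + 168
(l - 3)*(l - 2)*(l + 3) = l^3 - 2*l^2 - 9*l + 18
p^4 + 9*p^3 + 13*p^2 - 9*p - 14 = (p - 1)*(p + 1)*(p + 2)*(p + 7)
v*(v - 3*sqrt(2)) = v^2 - 3*sqrt(2)*v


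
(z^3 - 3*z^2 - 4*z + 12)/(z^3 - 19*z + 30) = (z + 2)/(z + 5)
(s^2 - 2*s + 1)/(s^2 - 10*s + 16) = (s^2 - 2*s + 1)/(s^2 - 10*s + 16)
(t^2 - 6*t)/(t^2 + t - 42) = t/(t + 7)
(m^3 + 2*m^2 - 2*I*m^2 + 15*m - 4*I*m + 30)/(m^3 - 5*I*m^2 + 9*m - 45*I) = (m + 2)/(m - 3*I)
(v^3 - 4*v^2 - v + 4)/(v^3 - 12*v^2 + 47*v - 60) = (v^2 - 1)/(v^2 - 8*v + 15)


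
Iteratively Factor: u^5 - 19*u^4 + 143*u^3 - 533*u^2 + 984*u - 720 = (u - 3)*(u^4 - 16*u^3 + 95*u^2 - 248*u + 240) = (u - 5)*(u - 3)*(u^3 - 11*u^2 + 40*u - 48) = (u - 5)*(u - 3)^2*(u^2 - 8*u + 16) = (u - 5)*(u - 4)*(u - 3)^2*(u - 4)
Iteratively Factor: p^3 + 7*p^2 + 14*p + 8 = (p + 4)*(p^2 + 3*p + 2) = (p + 2)*(p + 4)*(p + 1)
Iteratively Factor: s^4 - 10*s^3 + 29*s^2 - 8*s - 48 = (s + 1)*(s^3 - 11*s^2 + 40*s - 48) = (s - 4)*(s + 1)*(s^2 - 7*s + 12) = (s - 4)^2*(s + 1)*(s - 3)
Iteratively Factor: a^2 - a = (a - 1)*(a)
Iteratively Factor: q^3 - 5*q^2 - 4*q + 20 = (q + 2)*(q^2 - 7*q + 10) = (q - 2)*(q + 2)*(q - 5)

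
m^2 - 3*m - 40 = (m - 8)*(m + 5)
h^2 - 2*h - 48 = (h - 8)*(h + 6)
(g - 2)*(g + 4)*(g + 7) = g^3 + 9*g^2 + 6*g - 56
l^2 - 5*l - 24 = (l - 8)*(l + 3)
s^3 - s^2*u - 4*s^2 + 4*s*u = s*(s - 4)*(s - u)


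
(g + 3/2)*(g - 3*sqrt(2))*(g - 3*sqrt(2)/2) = g^3 - 9*sqrt(2)*g^2/2 + 3*g^2/2 - 27*sqrt(2)*g/4 + 9*g + 27/2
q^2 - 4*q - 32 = (q - 8)*(q + 4)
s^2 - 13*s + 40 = (s - 8)*(s - 5)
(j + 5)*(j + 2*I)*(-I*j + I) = -I*j^3 + 2*j^2 - 4*I*j^2 + 8*j + 5*I*j - 10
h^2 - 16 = (h - 4)*(h + 4)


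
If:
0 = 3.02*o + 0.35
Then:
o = -0.12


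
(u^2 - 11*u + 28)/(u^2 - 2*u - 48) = (-u^2 + 11*u - 28)/(-u^2 + 2*u + 48)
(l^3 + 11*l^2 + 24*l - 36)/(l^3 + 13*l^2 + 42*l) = (l^2 + 5*l - 6)/(l*(l + 7))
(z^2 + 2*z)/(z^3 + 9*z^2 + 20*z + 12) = z/(z^2 + 7*z + 6)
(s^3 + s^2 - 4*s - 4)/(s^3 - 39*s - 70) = (s^2 - s - 2)/(s^2 - 2*s - 35)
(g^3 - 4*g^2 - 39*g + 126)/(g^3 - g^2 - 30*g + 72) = (g - 7)/(g - 4)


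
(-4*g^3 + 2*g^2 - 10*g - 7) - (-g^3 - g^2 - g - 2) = -3*g^3 + 3*g^2 - 9*g - 5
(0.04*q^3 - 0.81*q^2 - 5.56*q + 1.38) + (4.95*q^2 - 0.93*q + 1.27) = 0.04*q^3 + 4.14*q^2 - 6.49*q + 2.65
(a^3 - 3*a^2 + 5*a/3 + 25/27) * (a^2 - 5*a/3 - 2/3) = a^5 - 14*a^4/3 + 6*a^3 + 4*a^2/27 - 215*a/81 - 50/81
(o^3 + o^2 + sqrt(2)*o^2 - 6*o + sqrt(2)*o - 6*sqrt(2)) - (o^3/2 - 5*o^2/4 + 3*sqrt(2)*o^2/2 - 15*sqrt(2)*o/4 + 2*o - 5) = o^3/2 - sqrt(2)*o^2/2 + 9*o^2/4 - 8*o + 19*sqrt(2)*o/4 - 6*sqrt(2) + 5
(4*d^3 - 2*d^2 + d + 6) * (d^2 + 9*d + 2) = 4*d^5 + 34*d^4 - 9*d^3 + 11*d^2 + 56*d + 12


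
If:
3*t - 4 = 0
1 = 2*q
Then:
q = 1/2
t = 4/3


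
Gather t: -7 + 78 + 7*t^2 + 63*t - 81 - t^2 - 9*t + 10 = 6*t^2 + 54*t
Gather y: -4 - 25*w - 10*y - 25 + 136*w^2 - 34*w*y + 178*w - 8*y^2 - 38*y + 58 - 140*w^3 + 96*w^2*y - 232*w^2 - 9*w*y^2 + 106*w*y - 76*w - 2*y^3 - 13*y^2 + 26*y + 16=-140*w^3 - 96*w^2 + 77*w - 2*y^3 + y^2*(-9*w - 21) + y*(96*w^2 + 72*w - 22) + 45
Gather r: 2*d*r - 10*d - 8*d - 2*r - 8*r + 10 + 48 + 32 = -18*d + r*(2*d - 10) + 90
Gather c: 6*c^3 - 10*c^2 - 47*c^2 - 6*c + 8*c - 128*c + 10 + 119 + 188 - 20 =6*c^3 - 57*c^2 - 126*c + 297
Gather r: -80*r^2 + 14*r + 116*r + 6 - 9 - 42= -80*r^2 + 130*r - 45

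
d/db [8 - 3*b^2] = -6*b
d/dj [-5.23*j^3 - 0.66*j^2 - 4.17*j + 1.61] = -15.69*j^2 - 1.32*j - 4.17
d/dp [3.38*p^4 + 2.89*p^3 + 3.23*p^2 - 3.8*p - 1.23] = 13.52*p^3 + 8.67*p^2 + 6.46*p - 3.8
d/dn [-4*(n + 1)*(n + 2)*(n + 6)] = -12*n^2 - 72*n - 80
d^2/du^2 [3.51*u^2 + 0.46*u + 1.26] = 7.02000000000000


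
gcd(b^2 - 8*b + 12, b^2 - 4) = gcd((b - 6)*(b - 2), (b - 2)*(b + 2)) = b - 2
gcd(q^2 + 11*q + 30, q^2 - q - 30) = q + 5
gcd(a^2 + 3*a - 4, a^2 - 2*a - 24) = a + 4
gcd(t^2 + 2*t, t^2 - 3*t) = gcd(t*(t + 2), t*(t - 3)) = t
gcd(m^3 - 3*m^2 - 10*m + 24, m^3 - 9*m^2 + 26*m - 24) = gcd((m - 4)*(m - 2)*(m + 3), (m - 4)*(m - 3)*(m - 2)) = m^2 - 6*m + 8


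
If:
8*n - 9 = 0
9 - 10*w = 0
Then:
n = 9/8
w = 9/10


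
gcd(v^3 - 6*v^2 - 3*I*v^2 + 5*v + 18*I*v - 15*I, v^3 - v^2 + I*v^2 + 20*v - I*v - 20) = v - 1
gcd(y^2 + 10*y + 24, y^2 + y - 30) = y + 6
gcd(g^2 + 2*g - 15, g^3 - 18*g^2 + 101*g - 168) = g - 3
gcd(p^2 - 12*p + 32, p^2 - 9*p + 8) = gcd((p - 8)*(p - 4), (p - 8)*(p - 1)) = p - 8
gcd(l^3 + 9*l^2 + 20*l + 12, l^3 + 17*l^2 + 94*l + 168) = l + 6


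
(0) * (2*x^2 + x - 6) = 0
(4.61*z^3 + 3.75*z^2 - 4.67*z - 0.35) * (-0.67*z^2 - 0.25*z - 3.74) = -3.0887*z^5 - 3.665*z^4 - 15.05*z^3 - 12.623*z^2 + 17.5533*z + 1.309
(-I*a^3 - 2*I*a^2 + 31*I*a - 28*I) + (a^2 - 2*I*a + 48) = -I*a^3 + a^2 - 2*I*a^2 + 29*I*a + 48 - 28*I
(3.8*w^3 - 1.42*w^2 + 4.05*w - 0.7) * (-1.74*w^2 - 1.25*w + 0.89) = -6.612*w^5 - 2.2792*w^4 - 1.89*w^3 - 5.1083*w^2 + 4.4795*w - 0.623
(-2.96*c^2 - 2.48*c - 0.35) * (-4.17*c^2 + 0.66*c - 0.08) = 12.3432*c^4 + 8.388*c^3 + 0.0594999999999999*c^2 - 0.0326*c + 0.028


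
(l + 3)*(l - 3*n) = l^2 - 3*l*n + 3*l - 9*n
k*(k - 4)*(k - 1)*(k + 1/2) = k^4 - 9*k^3/2 + 3*k^2/2 + 2*k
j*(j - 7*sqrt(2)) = j^2 - 7*sqrt(2)*j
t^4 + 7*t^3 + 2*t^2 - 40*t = t*(t - 2)*(t + 4)*(t + 5)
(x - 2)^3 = x^3 - 6*x^2 + 12*x - 8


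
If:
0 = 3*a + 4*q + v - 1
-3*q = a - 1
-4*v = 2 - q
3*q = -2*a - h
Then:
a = 1/19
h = -20/19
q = 6/19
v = -8/19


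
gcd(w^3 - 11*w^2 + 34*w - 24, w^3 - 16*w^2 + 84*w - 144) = w^2 - 10*w + 24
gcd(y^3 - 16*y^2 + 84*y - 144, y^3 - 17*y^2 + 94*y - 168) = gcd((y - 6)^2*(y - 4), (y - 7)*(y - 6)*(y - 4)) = y^2 - 10*y + 24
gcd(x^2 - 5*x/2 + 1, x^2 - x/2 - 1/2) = 1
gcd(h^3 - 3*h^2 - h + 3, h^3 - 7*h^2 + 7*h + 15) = h^2 - 2*h - 3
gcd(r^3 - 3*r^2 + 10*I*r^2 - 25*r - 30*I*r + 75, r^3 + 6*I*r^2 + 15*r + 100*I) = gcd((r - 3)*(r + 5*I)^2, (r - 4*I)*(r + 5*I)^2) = r^2 + 10*I*r - 25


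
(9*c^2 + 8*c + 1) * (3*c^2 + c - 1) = 27*c^4 + 33*c^3 + 2*c^2 - 7*c - 1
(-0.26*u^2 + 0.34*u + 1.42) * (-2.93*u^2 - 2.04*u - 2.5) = 0.7618*u^4 - 0.4658*u^3 - 4.2042*u^2 - 3.7468*u - 3.55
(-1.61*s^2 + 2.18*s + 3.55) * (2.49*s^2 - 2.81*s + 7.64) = -4.0089*s^4 + 9.9523*s^3 - 9.5867*s^2 + 6.6797*s + 27.122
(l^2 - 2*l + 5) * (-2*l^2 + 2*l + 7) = -2*l^4 + 6*l^3 - 7*l^2 - 4*l + 35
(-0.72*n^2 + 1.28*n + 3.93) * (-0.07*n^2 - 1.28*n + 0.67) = 0.0504*n^4 + 0.832*n^3 - 2.3959*n^2 - 4.1728*n + 2.6331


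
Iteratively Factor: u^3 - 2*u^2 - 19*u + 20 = (u - 5)*(u^2 + 3*u - 4) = (u - 5)*(u - 1)*(u + 4)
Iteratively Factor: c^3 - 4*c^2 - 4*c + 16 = (c - 4)*(c^2 - 4) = (c - 4)*(c - 2)*(c + 2)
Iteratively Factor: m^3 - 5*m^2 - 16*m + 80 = (m - 4)*(m^2 - m - 20) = (m - 5)*(m - 4)*(m + 4)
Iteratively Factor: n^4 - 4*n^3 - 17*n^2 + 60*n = (n)*(n^3 - 4*n^2 - 17*n + 60) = n*(n + 4)*(n^2 - 8*n + 15) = n*(n - 5)*(n + 4)*(n - 3)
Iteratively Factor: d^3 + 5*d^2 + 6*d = (d + 3)*(d^2 + 2*d) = d*(d + 3)*(d + 2)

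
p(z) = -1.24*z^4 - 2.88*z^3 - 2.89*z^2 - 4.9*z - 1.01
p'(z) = -4.96*z^3 - 8.64*z^2 - 5.78*z - 4.9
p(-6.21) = -1236.44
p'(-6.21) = 885.64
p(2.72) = -161.55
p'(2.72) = -184.36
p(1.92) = -58.31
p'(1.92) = -82.95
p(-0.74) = 1.83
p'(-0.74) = -3.34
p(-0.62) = 1.42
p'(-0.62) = -3.46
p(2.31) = -98.56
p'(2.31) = -125.49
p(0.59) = -5.65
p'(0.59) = -12.34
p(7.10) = -4363.32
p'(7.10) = -2256.72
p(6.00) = -2363.57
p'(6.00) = -1421.98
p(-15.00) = -53632.76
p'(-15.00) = 14877.80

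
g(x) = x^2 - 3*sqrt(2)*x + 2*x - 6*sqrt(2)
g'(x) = 2*x - 3*sqrt(2) + 2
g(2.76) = -7.06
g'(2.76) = 3.28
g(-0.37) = -7.52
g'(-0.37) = -2.98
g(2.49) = -7.87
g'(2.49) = 2.74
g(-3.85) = 14.97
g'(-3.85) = -9.94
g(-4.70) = 24.15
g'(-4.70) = -11.64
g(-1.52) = -2.77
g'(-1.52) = -5.28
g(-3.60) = 12.55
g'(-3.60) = -9.44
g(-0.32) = -7.67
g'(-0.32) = -2.88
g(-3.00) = 7.24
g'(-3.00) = -8.24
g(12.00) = 108.60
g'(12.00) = 21.76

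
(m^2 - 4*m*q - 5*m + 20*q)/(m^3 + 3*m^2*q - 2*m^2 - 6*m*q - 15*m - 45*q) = (m - 4*q)/(m^2 + 3*m*q + 3*m + 9*q)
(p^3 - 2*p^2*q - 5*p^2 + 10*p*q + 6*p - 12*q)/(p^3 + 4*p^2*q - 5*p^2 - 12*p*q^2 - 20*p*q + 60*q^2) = (p^2 - 5*p + 6)/(p^2 + 6*p*q - 5*p - 30*q)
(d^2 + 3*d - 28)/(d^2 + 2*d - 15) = (d^2 + 3*d - 28)/(d^2 + 2*d - 15)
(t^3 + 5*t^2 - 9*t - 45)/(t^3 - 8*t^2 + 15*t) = (t^2 + 8*t + 15)/(t*(t - 5))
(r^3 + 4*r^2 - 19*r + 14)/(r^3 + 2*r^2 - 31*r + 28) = (r - 2)/(r - 4)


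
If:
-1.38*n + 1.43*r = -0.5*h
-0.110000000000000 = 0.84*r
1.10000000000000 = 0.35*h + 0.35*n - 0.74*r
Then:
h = 2.20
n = 0.66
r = -0.13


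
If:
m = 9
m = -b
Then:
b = -9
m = 9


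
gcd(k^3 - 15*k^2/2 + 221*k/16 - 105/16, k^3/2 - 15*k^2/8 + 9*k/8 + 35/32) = k - 7/4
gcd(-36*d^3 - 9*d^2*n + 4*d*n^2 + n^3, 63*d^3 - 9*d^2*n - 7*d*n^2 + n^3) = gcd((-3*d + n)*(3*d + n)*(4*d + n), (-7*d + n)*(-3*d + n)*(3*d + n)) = 9*d^2 - n^2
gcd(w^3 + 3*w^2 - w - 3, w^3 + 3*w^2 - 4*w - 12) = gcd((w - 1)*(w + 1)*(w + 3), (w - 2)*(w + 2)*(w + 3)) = w + 3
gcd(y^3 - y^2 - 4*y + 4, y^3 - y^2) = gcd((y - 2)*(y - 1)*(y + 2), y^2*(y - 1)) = y - 1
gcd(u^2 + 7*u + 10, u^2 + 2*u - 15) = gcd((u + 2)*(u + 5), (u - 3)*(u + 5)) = u + 5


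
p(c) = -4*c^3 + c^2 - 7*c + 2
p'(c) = -12*c^2 + 2*c - 7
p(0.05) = 1.65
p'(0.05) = -6.93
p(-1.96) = 49.68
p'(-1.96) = -57.02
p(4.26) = -318.91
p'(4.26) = -216.25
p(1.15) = -10.81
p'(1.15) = -20.57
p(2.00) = -40.00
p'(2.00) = -51.00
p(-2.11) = 58.80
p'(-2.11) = -64.65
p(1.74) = -28.22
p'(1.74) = -39.85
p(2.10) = -45.33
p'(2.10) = -55.72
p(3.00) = -118.00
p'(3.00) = -109.00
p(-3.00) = 140.00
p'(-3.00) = -121.00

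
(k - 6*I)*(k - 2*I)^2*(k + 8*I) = k^4 - 2*I*k^3 + 52*k^2 - 200*I*k - 192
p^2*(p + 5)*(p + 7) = p^4 + 12*p^3 + 35*p^2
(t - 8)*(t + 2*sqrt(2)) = t^2 - 8*t + 2*sqrt(2)*t - 16*sqrt(2)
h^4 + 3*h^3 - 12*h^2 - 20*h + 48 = (h - 2)^2*(h + 3)*(h + 4)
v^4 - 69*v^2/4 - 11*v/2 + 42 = (v - 4)*(v - 3/2)*(v + 2)*(v + 7/2)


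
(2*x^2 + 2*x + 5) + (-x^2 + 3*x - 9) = x^2 + 5*x - 4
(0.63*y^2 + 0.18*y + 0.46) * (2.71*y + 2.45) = 1.7073*y^3 + 2.0313*y^2 + 1.6876*y + 1.127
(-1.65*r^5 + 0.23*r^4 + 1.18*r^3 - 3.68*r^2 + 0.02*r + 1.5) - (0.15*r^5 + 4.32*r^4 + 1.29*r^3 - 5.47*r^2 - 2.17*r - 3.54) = -1.8*r^5 - 4.09*r^4 - 0.11*r^3 + 1.79*r^2 + 2.19*r + 5.04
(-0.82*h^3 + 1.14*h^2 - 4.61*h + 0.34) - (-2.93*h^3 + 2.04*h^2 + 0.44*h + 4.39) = 2.11*h^3 - 0.9*h^2 - 5.05*h - 4.05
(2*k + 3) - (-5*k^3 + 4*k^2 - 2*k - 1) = 5*k^3 - 4*k^2 + 4*k + 4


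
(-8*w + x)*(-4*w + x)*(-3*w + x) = -96*w^3 + 68*w^2*x - 15*w*x^2 + x^3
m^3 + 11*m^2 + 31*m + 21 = (m + 1)*(m + 3)*(m + 7)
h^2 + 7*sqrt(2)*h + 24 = (h + 3*sqrt(2))*(h + 4*sqrt(2))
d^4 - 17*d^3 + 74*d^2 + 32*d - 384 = (d - 8)^2*(d - 3)*(d + 2)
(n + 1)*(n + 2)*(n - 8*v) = n^3 - 8*n^2*v + 3*n^2 - 24*n*v + 2*n - 16*v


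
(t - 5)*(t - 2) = t^2 - 7*t + 10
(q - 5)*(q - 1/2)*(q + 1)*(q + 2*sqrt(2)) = q^4 - 9*q^3/2 + 2*sqrt(2)*q^3 - 9*sqrt(2)*q^2 - 3*q^2 - 6*sqrt(2)*q + 5*q/2 + 5*sqrt(2)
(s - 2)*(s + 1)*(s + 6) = s^3 + 5*s^2 - 8*s - 12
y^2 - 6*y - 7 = (y - 7)*(y + 1)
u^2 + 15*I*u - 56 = (u + 7*I)*(u + 8*I)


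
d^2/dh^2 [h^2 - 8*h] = 2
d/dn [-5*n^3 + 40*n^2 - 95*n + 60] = -15*n^2 + 80*n - 95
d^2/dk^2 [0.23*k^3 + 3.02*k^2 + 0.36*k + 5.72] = 1.38*k + 6.04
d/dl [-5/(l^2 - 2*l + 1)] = 10*(l - 1)/(l^2 - 2*l + 1)^2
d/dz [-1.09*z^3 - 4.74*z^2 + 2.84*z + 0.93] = -3.27*z^2 - 9.48*z + 2.84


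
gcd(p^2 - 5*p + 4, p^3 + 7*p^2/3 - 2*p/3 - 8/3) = p - 1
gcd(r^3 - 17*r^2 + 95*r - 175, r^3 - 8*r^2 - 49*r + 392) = r - 7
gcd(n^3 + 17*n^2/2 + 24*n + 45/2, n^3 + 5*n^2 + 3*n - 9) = n^2 + 6*n + 9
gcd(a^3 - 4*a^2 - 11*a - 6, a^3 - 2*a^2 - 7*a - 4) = a^2 + 2*a + 1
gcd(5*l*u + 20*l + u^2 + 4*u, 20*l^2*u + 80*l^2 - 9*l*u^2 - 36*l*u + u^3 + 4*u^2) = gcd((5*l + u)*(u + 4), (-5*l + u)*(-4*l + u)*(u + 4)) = u + 4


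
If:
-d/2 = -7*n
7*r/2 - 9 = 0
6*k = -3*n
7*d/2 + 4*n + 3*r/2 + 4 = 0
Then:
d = -110/53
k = 55/742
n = -55/371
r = 18/7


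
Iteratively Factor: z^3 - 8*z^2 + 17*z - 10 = (z - 1)*(z^2 - 7*z + 10) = (z - 2)*(z - 1)*(z - 5)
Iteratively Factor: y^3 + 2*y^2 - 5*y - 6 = (y - 2)*(y^2 + 4*y + 3) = (y - 2)*(y + 3)*(y + 1)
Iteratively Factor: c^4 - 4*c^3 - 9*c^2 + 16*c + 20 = (c + 2)*(c^3 - 6*c^2 + 3*c + 10) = (c + 1)*(c + 2)*(c^2 - 7*c + 10) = (c - 5)*(c + 1)*(c + 2)*(c - 2)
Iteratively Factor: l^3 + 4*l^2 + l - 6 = (l + 3)*(l^2 + l - 2) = (l - 1)*(l + 3)*(l + 2)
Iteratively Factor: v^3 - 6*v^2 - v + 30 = (v + 2)*(v^2 - 8*v + 15) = (v - 3)*(v + 2)*(v - 5)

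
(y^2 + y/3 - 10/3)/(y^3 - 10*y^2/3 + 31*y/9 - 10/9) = 3*(y + 2)/(3*y^2 - 5*y + 2)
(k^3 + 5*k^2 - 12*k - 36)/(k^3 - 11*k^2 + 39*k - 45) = (k^2 + 8*k + 12)/(k^2 - 8*k + 15)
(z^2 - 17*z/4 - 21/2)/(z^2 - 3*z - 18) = (z + 7/4)/(z + 3)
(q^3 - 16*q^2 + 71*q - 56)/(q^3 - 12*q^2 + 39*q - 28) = (q - 8)/(q - 4)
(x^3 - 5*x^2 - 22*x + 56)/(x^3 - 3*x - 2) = (x^2 - 3*x - 28)/(x^2 + 2*x + 1)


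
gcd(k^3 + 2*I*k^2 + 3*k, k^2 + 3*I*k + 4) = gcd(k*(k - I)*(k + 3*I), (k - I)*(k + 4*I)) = k - I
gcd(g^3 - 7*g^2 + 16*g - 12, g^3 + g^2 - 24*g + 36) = g^2 - 5*g + 6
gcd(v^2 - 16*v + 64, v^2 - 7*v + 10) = 1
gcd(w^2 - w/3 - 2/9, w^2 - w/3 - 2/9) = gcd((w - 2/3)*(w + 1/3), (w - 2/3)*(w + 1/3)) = w^2 - w/3 - 2/9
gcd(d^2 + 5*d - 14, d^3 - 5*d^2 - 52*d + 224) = d + 7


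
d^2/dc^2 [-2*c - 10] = 0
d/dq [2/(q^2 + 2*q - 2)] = 4*(-q - 1)/(q^2 + 2*q - 2)^2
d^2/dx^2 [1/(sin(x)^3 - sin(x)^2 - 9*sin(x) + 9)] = (-9*sin(x)^5 + 2*sin(x)^4 + 28*sin(x)^3 + 66*sin(x)^2 - 99*sin(x) - 180)/((sin(x) - 3)^3*(sin(x) - 1)^2*(sin(x) + 3)^3)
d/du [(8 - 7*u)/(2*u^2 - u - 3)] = (-14*u^2 + 7*u + (4*u - 1)*(7*u - 8) + 21)/(-2*u^2 + u + 3)^2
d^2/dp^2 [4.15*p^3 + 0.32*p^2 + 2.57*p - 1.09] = 24.9*p + 0.64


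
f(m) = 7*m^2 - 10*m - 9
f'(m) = 14*m - 10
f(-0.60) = -0.48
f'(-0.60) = -18.40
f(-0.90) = 5.67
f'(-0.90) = -22.60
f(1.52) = -8.03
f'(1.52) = 11.28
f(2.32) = 5.48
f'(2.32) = 22.48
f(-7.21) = 426.99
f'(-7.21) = -110.94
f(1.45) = -8.78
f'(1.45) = 10.30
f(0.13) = -10.18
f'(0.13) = -8.18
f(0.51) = -12.28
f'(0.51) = -2.86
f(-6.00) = 303.00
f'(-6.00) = -94.00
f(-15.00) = 1716.00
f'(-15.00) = -220.00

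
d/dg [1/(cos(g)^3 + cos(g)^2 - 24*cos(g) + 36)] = (3*cos(g)^2 + 2*cos(g) - 24)*sin(g)/(cos(g)^3 + cos(g)^2 - 24*cos(g) + 36)^2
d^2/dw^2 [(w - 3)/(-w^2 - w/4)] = 8*(-16*w^3 + 144*w^2 + 36*w + 3)/(w^3*(64*w^3 + 48*w^2 + 12*w + 1))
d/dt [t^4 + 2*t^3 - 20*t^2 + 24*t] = 4*t^3 + 6*t^2 - 40*t + 24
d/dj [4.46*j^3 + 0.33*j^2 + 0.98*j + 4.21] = 13.38*j^2 + 0.66*j + 0.98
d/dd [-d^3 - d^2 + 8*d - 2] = -3*d^2 - 2*d + 8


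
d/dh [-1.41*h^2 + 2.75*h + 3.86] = 2.75 - 2.82*h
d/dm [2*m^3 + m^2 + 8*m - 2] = 6*m^2 + 2*m + 8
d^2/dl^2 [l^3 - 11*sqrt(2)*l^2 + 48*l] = 6*l - 22*sqrt(2)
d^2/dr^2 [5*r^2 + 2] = 10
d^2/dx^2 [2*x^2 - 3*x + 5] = 4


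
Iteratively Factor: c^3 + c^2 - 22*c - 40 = (c + 2)*(c^2 - c - 20) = (c + 2)*(c + 4)*(c - 5)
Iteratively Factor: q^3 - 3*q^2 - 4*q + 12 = (q - 2)*(q^2 - q - 6) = (q - 2)*(q + 2)*(q - 3)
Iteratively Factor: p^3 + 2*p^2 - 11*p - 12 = (p - 3)*(p^2 + 5*p + 4) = (p - 3)*(p + 4)*(p + 1)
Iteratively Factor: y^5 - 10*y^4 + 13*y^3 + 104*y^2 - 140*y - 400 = (y + 2)*(y^4 - 12*y^3 + 37*y^2 + 30*y - 200) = (y - 5)*(y + 2)*(y^3 - 7*y^2 + 2*y + 40) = (y - 5)*(y - 4)*(y + 2)*(y^2 - 3*y - 10) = (y - 5)*(y - 4)*(y + 2)^2*(y - 5)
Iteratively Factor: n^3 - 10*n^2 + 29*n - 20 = (n - 4)*(n^2 - 6*n + 5) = (n - 4)*(n - 1)*(n - 5)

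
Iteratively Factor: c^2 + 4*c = (c + 4)*(c)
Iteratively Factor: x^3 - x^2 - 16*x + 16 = (x - 1)*(x^2 - 16) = (x - 1)*(x + 4)*(x - 4)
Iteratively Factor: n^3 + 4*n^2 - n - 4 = (n + 4)*(n^2 - 1) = (n + 1)*(n + 4)*(n - 1)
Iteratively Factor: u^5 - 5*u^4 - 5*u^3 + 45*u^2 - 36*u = (u - 1)*(u^4 - 4*u^3 - 9*u^2 + 36*u) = u*(u - 1)*(u^3 - 4*u^2 - 9*u + 36) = u*(u - 3)*(u - 1)*(u^2 - u - 12) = u*(u - 3)*(u - 1)*(u + 3)*(u - 4)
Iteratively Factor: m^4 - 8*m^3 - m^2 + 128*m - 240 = (m - 5)*(m^3 - 3*m^2 - 16*m + 48) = (m - 5)*(m - 4)*(m^2 + m - 12) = (m - 5)*(m - 4)*(m + 4)*(m - 3)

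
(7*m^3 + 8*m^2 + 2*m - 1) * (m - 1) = 7*m^4 + m^3 - 6*m^2 - 3*m + 1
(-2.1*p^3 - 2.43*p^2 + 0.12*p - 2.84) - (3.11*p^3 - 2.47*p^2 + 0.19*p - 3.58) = -5.21*p^3 + 0.04*p^2 - 0.07*p + 0.74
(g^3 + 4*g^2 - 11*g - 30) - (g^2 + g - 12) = g^3 + 3*g^2 - 12*g - 18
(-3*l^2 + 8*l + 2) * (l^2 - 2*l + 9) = -3*l^4 + 14*l^3 - 41*l^2 + 68*l + 18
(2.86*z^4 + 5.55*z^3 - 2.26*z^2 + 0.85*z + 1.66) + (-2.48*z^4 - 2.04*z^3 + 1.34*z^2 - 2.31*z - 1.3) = 0.38*z^4 + 3.51*z^3 - 0.92*z^2 - 1.46*z + 0.36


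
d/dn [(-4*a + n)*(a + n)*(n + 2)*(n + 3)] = -8*a^2*n - 20*a^2 - 9*a*n^2 - 30*a*n - 18*a + 4*n^3 + 15*n^2 + 12*n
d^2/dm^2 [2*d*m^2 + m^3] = 4*d + 6*m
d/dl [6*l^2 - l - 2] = 12*l - 1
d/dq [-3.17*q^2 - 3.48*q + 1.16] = -6.34*q - 3.48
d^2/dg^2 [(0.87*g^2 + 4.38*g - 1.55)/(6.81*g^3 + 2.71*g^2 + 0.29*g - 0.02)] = (80.6944140000001*g^6 + 1218.763908*g^5 - 387.90441*g^4 - 410.360838*g^3 - 79.225104*g^2 - 7.151154*g - 0.377226)/(315.821241*g^9 + 377.037693*g^8 + 190.38717*g^7 + 49.231819*g^6 + 5.892918*g^5 + 0.00609899999999997*g^4 - 0.061747*g^3 - 0.001794*g^2 + 0.000348*g - 8.0e-6)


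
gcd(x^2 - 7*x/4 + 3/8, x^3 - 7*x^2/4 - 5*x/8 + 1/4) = x - 1/4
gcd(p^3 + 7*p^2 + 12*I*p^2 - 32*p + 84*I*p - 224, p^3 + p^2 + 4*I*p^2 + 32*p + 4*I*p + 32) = p + 8*I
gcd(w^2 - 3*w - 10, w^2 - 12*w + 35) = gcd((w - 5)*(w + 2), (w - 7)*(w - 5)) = w - 5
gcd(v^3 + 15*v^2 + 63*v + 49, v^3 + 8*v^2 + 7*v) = v^2 + 8*v + 7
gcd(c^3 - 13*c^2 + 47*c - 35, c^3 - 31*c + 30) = c^2 - 6*c + 5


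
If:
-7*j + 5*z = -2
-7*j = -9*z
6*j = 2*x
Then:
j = 9/14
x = 27/14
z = 1/2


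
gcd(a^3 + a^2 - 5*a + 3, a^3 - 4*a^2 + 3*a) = a - 1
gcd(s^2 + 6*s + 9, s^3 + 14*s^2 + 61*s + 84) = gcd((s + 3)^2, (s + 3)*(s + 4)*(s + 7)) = s + 3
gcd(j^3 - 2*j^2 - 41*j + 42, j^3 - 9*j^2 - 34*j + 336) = j^2 - j - 42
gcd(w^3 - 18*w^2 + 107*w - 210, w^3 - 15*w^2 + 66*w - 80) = w - 5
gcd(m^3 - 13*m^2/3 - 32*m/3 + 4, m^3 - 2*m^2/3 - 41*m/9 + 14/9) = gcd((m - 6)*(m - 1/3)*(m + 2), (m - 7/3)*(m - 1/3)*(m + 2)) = m^2 + 5*m/3 - 2/3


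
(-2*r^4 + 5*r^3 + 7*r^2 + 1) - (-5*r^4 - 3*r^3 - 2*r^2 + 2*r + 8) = 3*r^4 + 8*r^3 + 9*r^2 - 2*r - 7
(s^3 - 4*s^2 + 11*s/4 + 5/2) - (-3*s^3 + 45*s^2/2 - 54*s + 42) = 4*s^3 - 53*s^2/2 + 227*s/4 - 79/2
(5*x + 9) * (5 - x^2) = -5*x^3 - 9*x^2 + 25*x + 45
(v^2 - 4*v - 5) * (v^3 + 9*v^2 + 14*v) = v^5 + 5*v^4 - 27*v^3 - 101*v^2 - 70*v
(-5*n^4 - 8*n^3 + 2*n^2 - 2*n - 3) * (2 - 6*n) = 30*n^5 + 38*n^4 - 28*n^3 + 16*n^2 + 14*n - 6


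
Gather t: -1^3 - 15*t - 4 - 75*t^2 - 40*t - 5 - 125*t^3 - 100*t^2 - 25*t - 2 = -125*t^3 - 175*t^2 - 80*t - 12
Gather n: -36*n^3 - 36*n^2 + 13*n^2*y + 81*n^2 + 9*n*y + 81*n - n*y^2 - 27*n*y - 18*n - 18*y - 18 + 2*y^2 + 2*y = -36*n^3 + n^2*(13*y + 45) + n*(-y^2 - 18*y + 63) + 2*y^2 - 16*y - 18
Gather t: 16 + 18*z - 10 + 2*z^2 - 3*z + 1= 2*z^2 + 15*z + 7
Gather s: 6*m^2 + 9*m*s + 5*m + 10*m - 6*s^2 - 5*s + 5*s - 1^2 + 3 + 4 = 6*m^2 + 9*m*s + 15*m - 6*s^2 + 6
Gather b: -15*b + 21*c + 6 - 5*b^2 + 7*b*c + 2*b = -5*b^2 + b*(7*c - 13) + 21*c + 6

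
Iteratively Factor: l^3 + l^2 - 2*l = (l - 1)*(l^2 + 2*l) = l*(l - 1)*(l + 2)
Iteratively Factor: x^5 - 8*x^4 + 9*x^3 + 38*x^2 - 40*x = (x - 5)*(x^4 - 3*x^3 - 6*x^2 + 8*x) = x*(x - 5)*(x^3 - 3*x^2 - 6*x + 8) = x*(x - 5)*(x - 4)*(x^2 + x - 2) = x*(x - 5)*(x - 4)*(x - 1)*(x + 2)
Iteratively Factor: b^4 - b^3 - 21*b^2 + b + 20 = (b + 1)*(b^3 - 2*b^2 - 19*b + 20) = (b + 1)*(b + 4)*(b^2 - 6*b + 5) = (b - 1)*(b + 1)*(b + 4)*(b - 5)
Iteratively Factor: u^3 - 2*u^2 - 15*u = (u - 5)*(u^2 + 3*u) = (u - 5)*(u + 3)*(u)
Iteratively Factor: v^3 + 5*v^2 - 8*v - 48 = (v + 4)*(v^2 + v - 12) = (v + 4)^2*(v - 3)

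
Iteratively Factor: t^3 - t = (t - 1)*(t^2 + t) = (t - 1)*(t + 1)*(t)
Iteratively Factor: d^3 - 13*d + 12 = (d - 1)*(d^2 + d - 12) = (d - 1)*(d + 4)*(d - 3)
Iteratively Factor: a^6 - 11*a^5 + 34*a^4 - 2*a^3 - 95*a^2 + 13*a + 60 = (a - 4)*(a^5 - 7*a^4 + 6*a^3 + 22*a^2 - 7*a - 15) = (a - 4)*(a - 3)*(a^4 - 4*a^3 - 6*a^2 + 4*a + 5) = (a - 4)*(a - 3)*(a - 1)*(a^3 - 3*a^2 - 9*a - 5) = (a - 4)*(a - 3)*(a - 1)*(a + 1)*(a^2 - 4*a - 5) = (a - 4)*(a - 3)*(a - 1)*(a + 1)^2*(a - 5)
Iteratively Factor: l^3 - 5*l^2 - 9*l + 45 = (l + 3)*(l^2 - 8*l + 15) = (l - 5)*(l + 3)*(l - 3)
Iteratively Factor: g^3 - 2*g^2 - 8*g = (g)*(g^2 - 2*g - 8) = g*(g + 2)*(g - 4)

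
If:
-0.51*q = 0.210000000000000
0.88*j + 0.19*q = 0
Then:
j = 0.09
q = -0.41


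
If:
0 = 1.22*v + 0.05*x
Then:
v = -0.040983606557377*x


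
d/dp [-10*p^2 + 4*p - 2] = 4 - 20*p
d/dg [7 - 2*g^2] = -4*g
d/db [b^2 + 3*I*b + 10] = 2*b + 3*I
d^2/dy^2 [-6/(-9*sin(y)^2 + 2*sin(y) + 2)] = 12*(162*sin(y)^4 - 27*sin(y)^3 - 205*sin(y)^2 + 52*sin(y) - 22)/(-9*sin(y)^2 + 2*sin(y) + 2)^3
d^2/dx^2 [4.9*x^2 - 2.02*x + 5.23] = 9.80000000000000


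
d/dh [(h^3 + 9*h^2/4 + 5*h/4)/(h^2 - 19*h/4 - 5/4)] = (16*h^4 - 152*h^3 - 251*h^2 - 90*h - 25)/(16*h^4 - 152*h^3 + 321*h^2 + 190*h + 25)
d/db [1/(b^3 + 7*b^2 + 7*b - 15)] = (-3*b^2 - 14*b - 7)/(b^3 + 7*b^2 + 7*b - 15)^2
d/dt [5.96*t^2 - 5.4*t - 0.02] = 11.92*t - 5.4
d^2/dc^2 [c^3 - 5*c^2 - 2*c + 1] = 6*c - 10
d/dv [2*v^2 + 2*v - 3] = 4*v + 2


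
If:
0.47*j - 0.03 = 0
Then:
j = 0.06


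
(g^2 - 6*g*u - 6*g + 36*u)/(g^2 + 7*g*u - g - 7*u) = (g^2 - 6*g*u - 6*g + 36*u)/(g^2 + 7*g*u - g - 7*u)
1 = 1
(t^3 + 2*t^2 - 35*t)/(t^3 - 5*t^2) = (t + 7)/t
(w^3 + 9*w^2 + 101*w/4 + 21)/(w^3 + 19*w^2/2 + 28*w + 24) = (w + 7/2)/(w + 4)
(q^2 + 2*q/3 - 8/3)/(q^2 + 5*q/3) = (3*q^2 + 2*q - 8)/(q*(3*q + 5))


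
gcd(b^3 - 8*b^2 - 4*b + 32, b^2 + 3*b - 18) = 1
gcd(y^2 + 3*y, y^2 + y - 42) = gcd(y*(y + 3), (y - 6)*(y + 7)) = 1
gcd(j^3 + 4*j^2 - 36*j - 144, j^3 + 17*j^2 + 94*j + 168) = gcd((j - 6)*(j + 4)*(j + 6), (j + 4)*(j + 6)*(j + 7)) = j^2 + 10*j + 24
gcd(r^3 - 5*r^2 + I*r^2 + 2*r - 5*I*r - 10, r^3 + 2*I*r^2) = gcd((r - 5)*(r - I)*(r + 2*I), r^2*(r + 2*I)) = r + 2*I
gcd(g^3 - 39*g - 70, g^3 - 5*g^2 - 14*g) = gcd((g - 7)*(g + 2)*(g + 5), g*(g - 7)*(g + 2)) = g^2 - 5*g - 14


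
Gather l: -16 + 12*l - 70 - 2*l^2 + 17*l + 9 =-2*l^2 + 29*l - 77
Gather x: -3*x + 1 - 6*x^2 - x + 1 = -6*x^2 - 4*x + 2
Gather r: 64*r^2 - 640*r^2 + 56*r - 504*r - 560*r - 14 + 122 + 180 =-576*r^2 - 1008*r + 288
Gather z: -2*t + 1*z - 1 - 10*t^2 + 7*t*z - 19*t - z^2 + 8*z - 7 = -10*t^2 - 21*t - z^2 + z*(7*t + 9) - 8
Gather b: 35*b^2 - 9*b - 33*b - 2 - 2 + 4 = 35*b^2 - 42*b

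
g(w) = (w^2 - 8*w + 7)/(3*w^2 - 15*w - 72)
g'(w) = (15 - 6*w)*(w^2 - 8*w + 7)/(3*w^2 - 15*w - 72)^2 + (2*w - 8)/(3*w^2 - 15*w - 72) = (3*w^2 - 62*w + 227)/(3*(w^4 - 10*w^3 - 23*w^2 + 240*w + 576))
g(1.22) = 0.01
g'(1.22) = 0.06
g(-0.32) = -0.14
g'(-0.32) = 0.17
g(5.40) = 0.11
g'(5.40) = -0.01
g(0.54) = -0.04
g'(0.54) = 0.09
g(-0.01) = -0.10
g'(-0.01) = 0.13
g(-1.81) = -0.71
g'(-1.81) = 0.85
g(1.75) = 0.04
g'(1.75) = 0.05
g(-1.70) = -0.62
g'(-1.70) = 0.71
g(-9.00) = 0.52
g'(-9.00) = 0.03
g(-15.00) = 0.43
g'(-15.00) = 0.01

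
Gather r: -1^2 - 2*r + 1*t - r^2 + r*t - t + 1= -r^2 + r*(t - 2)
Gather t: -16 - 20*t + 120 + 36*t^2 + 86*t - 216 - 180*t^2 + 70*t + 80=-144*t^2 + 136*t - 32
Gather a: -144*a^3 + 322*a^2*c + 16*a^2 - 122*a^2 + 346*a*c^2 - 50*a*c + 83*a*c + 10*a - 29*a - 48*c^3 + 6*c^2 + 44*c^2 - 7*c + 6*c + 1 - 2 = -144*a^3 + a^2*(322*c - 106) + a*(346*c^2 + 33*c - 19) - 48*c^3 + 50*c^2 - c - 1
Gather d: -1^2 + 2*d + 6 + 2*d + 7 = 4*d + 12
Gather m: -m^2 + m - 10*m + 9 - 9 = -m^2 - 9*m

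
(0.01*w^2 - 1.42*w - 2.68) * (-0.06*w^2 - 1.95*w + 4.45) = -0.0006*w^4 + 0.0657*w^3 + 2.9743*w^2 - 1.093*w - 11.926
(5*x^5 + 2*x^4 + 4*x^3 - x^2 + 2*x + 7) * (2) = 10*x^5 + 4*x^4 + 8*x^3 - 2*x^2 + 4*x + 14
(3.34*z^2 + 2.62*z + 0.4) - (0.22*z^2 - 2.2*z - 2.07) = 3.12*z^2 + 4.82*z + 2.47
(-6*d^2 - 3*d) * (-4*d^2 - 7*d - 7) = 24*d^4 + 54*d^3 + 63*d^2 + 21*d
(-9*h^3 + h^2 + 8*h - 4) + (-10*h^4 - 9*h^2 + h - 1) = -10*h^4 - 9*h^3 - 8*h^2 + 9*h - 5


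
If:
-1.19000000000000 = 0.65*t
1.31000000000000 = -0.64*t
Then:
No Solution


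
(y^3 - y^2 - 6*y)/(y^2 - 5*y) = (y^2 - y - 6)/(y - 5)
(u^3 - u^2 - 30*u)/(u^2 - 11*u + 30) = u*(u + 5)/(u - 5)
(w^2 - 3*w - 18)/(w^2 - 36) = (w + 3)/(w + 6)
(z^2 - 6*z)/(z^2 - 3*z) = (z - 6)/(z - 3)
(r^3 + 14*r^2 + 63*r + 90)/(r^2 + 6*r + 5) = (r^2 + 9*r + 18)/(r + 1)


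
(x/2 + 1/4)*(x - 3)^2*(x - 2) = x^4/2 - 15*x^3/4 + 17*x^2/2 - 15*x/4 - 9/2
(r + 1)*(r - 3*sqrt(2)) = r^2 - 3*sqrt(2)*r + r - 3*sqrt(2)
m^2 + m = m*(m + 1)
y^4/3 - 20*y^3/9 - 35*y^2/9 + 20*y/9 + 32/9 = (y/3 + 1/3)*(y - 8)*(y - 1)*(y + 4/3)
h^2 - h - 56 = (h - 8)*(h + 7)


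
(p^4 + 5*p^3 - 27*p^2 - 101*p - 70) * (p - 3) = p^5 + 2*p^4 - 42*p^3 - 20*p^2 + 233*p + 210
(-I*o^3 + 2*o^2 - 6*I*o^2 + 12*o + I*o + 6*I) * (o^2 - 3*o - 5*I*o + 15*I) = -I*o^5 - 3*o^4 - 3*I*o^4 - 9*o^3 + 9*I*o^3 + 59*o^2 - 27*I*o^2 + 15*o + 162*I*o - 90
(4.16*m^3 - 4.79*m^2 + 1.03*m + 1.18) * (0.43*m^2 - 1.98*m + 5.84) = 1.7888*m^5 - 10.2965*m^4 + 34.2215*m^3 - 29.5056*m^2 + 3.6788*m + 6.8912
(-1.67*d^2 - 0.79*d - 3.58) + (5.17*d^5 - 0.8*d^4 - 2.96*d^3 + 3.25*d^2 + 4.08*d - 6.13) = 5.17*d^5 - 0.8*d^4 - 2.96*d^3 + 1.58*d^2 + 3.29*d - 9.71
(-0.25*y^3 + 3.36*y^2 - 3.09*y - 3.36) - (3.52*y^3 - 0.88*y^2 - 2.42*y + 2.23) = -3.77*y^3 + 4.24*y^2 - 0.67*y - 5.59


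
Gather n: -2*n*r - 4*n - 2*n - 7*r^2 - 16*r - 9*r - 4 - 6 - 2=n*(-2*r - 6) - 7*r^2 - 25*r - 12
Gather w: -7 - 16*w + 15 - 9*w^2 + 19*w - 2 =-9*w^2 + 3*w + 6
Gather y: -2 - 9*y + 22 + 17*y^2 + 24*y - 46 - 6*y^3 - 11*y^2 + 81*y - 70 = -6*y^3 + 6*y^2 + 96*y - 96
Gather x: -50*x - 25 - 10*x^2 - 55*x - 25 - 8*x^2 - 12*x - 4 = -18*x^2 - 117*x - 54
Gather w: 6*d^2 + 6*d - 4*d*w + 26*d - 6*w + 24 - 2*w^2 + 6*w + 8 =6*d^2 - 4*d*w + 32*d - 2*w^2 + 32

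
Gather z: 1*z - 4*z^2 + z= -4*z^2 + 2*z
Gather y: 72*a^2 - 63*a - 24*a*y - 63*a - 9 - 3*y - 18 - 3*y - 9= 72*a^2 - 126*a + y*(-24*a - 6) - 36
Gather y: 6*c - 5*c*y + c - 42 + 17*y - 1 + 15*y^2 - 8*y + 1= 7*c + 15*y^2 + y*(9 - 5*c) - 42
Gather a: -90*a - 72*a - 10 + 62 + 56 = 108 - 162*a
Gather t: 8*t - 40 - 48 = 8*t - 88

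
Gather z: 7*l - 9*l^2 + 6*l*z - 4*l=-9*l^2 + 6*l*z + 3*l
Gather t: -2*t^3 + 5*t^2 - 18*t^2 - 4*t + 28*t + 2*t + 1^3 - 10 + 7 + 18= -2*t^3 - 13*t^2 + 26*t + 16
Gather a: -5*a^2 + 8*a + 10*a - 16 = -5*a^2 + 18*a - 16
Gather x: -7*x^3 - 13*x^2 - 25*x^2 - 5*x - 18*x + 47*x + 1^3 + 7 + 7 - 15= -7*x^3 - 38*x^2 + 24*x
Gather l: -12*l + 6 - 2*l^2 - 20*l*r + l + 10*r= -2*l^2 + l*(-20*r - 11) + 10*r + 6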